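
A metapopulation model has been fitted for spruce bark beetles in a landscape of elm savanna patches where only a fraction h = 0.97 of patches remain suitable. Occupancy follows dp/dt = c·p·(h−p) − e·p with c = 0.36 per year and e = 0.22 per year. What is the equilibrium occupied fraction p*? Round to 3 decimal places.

0.359

Setting dp/dt = 0 and dividing by p* gives c·(h−p*) = e.
So p* = h − e/c = 0.97 − 0.22/0.36 = 0.97 − 0.6111 = 0.3589.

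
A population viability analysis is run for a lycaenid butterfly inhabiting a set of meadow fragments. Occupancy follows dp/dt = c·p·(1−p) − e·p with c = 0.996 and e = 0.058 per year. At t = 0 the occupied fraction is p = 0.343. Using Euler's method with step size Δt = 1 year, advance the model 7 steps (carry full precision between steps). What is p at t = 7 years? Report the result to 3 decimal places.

Update rule: p ← p + [c·p·(1−p) − e·p]·Δt with Δt = 1.
p: 0.34300 → 0.54756  (Δp = +0.20456)
p: 0.54756 → 0.76254  (Δp = +0.21499)
p: 0.76254 → 0.89866  (Δp = +0.13612)
p: 0.89866 → 0.93724  (Δp = +0.03858)
p: 0.93724 → 0.94147  (Δp = +0.00422)
p: 0.94147 → 0.94175  (Δp = +0.00028)
p: 0.94175 → 0.94177  (Δp = +0.00002)

0.942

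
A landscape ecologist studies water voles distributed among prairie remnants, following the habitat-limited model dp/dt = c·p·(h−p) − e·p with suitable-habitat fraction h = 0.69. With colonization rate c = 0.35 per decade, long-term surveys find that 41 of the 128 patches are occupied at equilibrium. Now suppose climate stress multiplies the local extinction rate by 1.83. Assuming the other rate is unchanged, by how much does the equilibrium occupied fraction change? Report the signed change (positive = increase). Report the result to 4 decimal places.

-0.3068

Observed p* = 41/128 = 0.32031.
Balance c(h−p*) = e gives e = 0.35×(0.69 − 0.32031) = 0.12939.
New p* = 0.69 − e/c = 0.69 − 0.23678/0.35000 = 0.01349.
Δp* = 0.01349 − 0.32031 = -0.30682.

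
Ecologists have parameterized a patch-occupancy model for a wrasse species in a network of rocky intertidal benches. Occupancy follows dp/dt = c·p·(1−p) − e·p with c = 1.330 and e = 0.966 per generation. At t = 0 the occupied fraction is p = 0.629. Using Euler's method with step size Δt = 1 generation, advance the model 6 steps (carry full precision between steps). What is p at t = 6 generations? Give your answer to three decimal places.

Update rule: p ← p + [c·p·(1−p) − e·p]·Δt with Δt = 1.
t = 1: p = 0.62900 + (-0.29725) = 0.33175
t = 2: p = 0.33175 + (-0.02562) = 0.30613
t = 3: p = 0.30613 + (-0.01321) = 0.29292
t = 4: p = 0.29292 + (-0.00749) = 0.28543
t = 5: p = 0.28543 + (-0.00446) = 0.28097
t = 6: p = 0.28097 + (-0.00272) = 0.27825

0.278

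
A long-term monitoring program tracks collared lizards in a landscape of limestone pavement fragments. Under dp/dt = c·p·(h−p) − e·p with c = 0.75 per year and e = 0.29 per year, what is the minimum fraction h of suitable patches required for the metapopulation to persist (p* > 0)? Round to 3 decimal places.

0.387

p* = h − e/c is positive only when h > e/c.
h_min = e/c = 0.29/0.75 = 0.3867.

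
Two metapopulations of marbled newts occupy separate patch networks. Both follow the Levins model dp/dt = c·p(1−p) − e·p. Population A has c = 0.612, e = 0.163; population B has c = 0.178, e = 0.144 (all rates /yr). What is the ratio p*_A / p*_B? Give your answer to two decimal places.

A: p*_A = 1 − 0.163/0.612 = 0.7337.
B: p*_B = 1 − 0.144/0.178 = 0.1910.
p*_A / p*_B = 0.7337/0.1910 = 3.8409.

3.84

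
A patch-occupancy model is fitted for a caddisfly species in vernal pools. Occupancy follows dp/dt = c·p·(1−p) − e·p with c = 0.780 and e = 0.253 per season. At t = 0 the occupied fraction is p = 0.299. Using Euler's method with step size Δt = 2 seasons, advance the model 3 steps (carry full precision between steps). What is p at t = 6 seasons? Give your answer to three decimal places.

0.674

Update rule: p ← p + [c·p·(1−p) − e·p]·Δt with Δt = 2.
p: 0.29900 → 0.47468  (Δp = +0.17568)
p: 0.47468 → 0.62349  (Δp = +0.14881)
p: 0.62349 → 0.67421  (Δp = +0.05072)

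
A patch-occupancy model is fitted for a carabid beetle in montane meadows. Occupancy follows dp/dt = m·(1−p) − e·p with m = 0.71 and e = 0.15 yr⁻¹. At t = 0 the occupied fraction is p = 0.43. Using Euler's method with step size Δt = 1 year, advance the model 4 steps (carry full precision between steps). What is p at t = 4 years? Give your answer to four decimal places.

Update rule: p ← p + [m·(1−p) − e·p]·Δt with Δt = 1.
  1  |  dp/dt·Δt = +0.340200  |  p_1 = 0.770200
  2  |  dp/dt·Δt = +0.047628  |  p_2 = 0.817828
  3  |  dp/dt·Δt = +0.006668  |  p_3 = 0.824496
  4  |  dp/dt·Δt = +0.000934  |  p_4 = 0.825429

0.8254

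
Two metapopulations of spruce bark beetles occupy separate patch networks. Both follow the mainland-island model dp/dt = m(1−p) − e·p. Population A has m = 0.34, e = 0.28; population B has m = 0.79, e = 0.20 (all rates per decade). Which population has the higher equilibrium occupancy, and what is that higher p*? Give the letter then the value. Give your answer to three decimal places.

A: p*_A = m/(m+e) = 0.34/0.6200 = 0.5484.
B: p*_B = 0.79/0.9900 = 0.7980.
B is higher at 0.7980.

B, 0.798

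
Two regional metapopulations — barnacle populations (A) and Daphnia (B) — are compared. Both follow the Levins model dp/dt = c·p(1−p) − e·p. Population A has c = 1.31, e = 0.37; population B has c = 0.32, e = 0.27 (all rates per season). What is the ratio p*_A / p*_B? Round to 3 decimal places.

A: p*_A = 1 − 0.37/1.31 = 0.7176.
B: p*_B = 1 − 0.27/0.32 = 0.1562.
p*_A / p*_B = 0.7176/0.1562 = 4.5924.

4.592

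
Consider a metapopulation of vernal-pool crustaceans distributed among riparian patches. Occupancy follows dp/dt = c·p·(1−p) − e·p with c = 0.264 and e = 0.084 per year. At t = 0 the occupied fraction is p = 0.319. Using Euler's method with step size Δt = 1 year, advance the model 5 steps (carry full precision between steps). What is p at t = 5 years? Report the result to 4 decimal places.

0.4680

Update rule: p ← p + [c·p·(1−p) − e·p]·Δt with Δt = 1.
t = 1: p = 0.31900 + (+0.03056) = 0.34956
t = 2: p = 0.34956 + (+0.03066) = 0.38022
t = 3: p = 0.38022 + (+0.03027) = 0.41049
t = 4: p = 0.41049 + (+0.02940) = 0.43989
t = 5: p = 0.43989 + (+0.02810) = 0.46799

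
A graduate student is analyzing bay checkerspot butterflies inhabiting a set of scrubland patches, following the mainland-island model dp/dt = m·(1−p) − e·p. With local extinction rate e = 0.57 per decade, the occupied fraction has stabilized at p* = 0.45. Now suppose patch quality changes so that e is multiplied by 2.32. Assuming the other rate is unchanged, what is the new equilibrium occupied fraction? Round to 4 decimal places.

Balance m(1−p*) = e·p* gives m = e·p*/(1−p*) = 0.57×0.45000/0.55000 = 0.46636.
New p* = m/(m+e) = 0.46636/(0.46636+1.32240) = 0.26072.

0.2607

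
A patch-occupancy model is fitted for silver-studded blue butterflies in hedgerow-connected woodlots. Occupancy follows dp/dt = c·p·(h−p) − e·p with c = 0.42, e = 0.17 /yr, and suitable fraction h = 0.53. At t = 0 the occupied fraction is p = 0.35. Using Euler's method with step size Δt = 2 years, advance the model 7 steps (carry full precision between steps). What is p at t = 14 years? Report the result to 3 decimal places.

0.171

Update rule: p ← p + [c·p·(h−p) − e·p]·Δt with Δt = 2.
step 1: Δp = -0.06608, p = 0.28392
step 2: Δp = -0.03784, p = 0.24608
step 3: Δp = -0.02498, p = 0.22110
step 4: Δp = -0.01780, p = 0.20329
step 5: Δp = -0.01333, p = 0.18997
step 6: Δp = -0.01033, p = 0.17964
step 7: Δp = -0.00821, p = 0.17143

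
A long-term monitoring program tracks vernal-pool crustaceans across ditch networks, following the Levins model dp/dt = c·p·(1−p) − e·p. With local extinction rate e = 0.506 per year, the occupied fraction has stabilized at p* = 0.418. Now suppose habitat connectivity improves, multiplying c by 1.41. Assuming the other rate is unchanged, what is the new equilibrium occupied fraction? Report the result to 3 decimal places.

0.587

Balance c(1−p*) = e gives c = e/(1 − 0.41800) = 0.506/0.58200 = 0.86942.
New p* = 1 − e/c = 1 − 0.50600/1.22588 = 0.58724.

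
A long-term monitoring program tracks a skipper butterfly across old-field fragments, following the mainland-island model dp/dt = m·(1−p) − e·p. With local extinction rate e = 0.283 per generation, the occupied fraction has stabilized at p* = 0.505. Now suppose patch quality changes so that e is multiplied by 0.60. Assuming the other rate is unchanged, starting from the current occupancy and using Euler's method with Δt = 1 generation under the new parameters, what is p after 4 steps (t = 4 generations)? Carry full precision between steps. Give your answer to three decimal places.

0.619

Balance m(1−p*) = e·p* gives m = e·p*/(1−p*) = 0.283×0.50500/0.49500 = 0.28872.
Starting from p₀ = 0.50500; update p ← p + (dp/dt)·Δt with the new parameters.
  1  |  dp/dt·Δt = +0.057166  |  p_1 = 0.562166
  2  |  dp/dt·Δt = +0.030954  |  p_2 = 0.593120
  3  |  dp/dt·Δt = +0.016761  |  p_3 = 0.609882
  4  |  dp/dt·Δt = +0.009076  |  p_4 = 0.618958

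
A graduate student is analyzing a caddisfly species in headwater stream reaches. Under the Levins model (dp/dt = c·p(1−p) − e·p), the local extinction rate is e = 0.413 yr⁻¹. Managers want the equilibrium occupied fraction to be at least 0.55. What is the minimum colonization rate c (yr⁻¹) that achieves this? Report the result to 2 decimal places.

0.92

p* = 1 − e/c ≥ 0.55 requires e/c ≤ 0.4500, i.e. c ≥ e/0.4500.
c_min = 0.413/0.4500 = 0.9178.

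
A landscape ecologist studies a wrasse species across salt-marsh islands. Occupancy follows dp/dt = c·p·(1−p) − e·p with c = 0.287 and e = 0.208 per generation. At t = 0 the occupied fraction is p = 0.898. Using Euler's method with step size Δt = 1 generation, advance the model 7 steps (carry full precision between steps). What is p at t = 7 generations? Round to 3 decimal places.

0.433

Update rule: p ← p + [c·p·(1−p) − e·p]·Δt with Δt = 1.
t = 1: p = 0.89800 + (-0.16050) = 0.73750
t = 2: p = 0.73750 + (-0.09784) = 0.63966
t = 3: p = 0.63966 + (-0.06690) = 0.57277
t = 4: p = 0.57277 + (-0.04890) = 0.52386
t = 5: p = 0.52386 + (-0.03738) = 0.48648
t = 6: p = 0.48648 + (-0.02949) = 0.45699
t = 7: p = 0.45699 + (-0.02384) = 0.43316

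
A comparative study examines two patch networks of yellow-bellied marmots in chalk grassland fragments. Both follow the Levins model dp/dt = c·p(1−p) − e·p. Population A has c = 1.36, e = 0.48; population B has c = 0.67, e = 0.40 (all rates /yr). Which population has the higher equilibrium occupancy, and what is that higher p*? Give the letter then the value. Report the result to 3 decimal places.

A: p*_A = 1 − 0.48/1.36 = 0.6471.
B: p*_B = 1 − 0.40/0.67 = 0.4030.
A is higher at 0.6471.

A, 0.647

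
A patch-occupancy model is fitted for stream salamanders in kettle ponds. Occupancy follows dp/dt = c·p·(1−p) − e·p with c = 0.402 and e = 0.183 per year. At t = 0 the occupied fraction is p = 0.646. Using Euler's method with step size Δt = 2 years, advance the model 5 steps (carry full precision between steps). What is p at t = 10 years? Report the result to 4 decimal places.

0.5490

Update rule: p ← p + [c·p·(1−p) − e·p]·Δt with Δt = 2.
step 1: Δp = -0.05257, p = 0.59343
step 2: Δp = -0.02321, p = 0.57021
step 3: Δp = -0.01166, p = 0.55855
step 4: Δp = -0.00619, p = 0.55237
step 5: Δp = -0.00337, p = 0.54900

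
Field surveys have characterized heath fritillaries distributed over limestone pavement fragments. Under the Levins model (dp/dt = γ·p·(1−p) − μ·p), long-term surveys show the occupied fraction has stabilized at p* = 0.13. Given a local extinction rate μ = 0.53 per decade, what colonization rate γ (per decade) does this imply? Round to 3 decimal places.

At equilibrium γ(1−p*) = μ, so γ = μ/(1−p*).
γ = 0.53/(1 − 0.13) = 0.53/0.8700 = 0.6092.

0.609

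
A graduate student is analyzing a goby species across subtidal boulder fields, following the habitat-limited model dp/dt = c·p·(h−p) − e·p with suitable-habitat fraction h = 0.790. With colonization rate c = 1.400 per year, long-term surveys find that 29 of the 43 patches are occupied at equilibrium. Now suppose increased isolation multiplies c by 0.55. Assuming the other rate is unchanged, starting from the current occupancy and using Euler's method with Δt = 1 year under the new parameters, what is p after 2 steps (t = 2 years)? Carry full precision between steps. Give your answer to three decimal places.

Observed p* = 29/43 = 0.67442.
Balance c(h−p*) = e gives e = 1.400×(0.79 − 0.67442) = 0.16181.
Starting from p₀ = 0.67442; update p ← p + (dp/dt)·Δt with the new parameters.
step 1: Δp = -0.04911, p = 0.62531
step 2: Δp = -0.02189, p = 0.60342

0.603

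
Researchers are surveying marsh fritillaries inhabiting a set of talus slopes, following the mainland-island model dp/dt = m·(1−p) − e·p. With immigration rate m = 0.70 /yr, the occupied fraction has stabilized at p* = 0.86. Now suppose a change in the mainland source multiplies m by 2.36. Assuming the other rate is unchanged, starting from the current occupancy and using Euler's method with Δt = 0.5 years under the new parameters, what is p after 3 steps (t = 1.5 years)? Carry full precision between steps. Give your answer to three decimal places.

Balance m(1−p*) = e·p* gives e = m(1−p*)/p* = 0.70×0.14000/0.86000 = 0.11395.
Starting from p₀ = 0.86000; update p ← p + (dp/dt)·Δt with the new parameters.
t = 0.5: p = 0.86000 + (+0.06664) = 0.92664
t = 1: p = 0.92664 + (+0.00780) = 0.93444
t = 1.5: p = 0.93444 + (+0.00091) = 0.93535

0.935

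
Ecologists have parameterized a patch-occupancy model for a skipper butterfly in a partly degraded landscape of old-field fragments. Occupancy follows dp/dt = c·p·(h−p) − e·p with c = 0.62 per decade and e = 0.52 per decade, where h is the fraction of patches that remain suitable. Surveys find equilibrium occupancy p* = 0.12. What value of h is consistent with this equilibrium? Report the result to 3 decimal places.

At equilibrium c(h−p*) = e, so h = p* + e/c.
h = 0.12 + 0.52/0.62 = 0.12 + 0.8387 = 0.9587.

0.959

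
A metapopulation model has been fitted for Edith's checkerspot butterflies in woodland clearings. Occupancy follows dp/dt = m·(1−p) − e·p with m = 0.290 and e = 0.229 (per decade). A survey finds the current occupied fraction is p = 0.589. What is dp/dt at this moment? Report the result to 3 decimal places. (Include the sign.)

Colonization term: m·(1−p) = 0.290×0.4110 = 0.11919.
Extinction term: e·p = 0.13488.
dp/dt = 0.11919 − 0.13488 = -0.01569.

-0.016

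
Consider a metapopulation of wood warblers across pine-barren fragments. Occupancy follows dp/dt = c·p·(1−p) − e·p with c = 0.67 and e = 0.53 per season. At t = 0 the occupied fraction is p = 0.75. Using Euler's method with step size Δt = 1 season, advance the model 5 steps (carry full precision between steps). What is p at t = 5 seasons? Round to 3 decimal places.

Update rule: p ← p + [c·p·(1−p) − e·p]·Δt with Δt = 1.
  1  |  dp/dt·Δt = -0.271875  |  p_1 = 0.478125
  2  |  dp/dt·Δt = -0.086227  |  p_2 = 0.391898
  3  |  dp/dt·Δt = -0.048036  |  p_3 = 0.343863
  4  |  dp/dt·Δt = -0.031081  |  p_4 = 0.312781
  5  |  dp/dt·Δt = -0.021758  |  p_5 = 0.291023

0.291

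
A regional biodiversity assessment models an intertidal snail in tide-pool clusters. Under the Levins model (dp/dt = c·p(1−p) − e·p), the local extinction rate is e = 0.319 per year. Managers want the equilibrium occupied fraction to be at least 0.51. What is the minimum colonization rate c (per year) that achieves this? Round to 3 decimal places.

0.651

p* = 1 − e/c ≥ 0.51 requires e/c ≤ 0.4900, i.e. c ≥ e/0.4900.
c_min = 0.319/0.4900 = 0.6510.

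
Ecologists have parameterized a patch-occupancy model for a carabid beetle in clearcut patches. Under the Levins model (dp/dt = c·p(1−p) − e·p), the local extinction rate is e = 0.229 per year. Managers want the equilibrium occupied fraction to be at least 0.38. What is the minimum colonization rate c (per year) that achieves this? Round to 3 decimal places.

p* = 1 − e/c ≥ 0.38 requires e/c ≤ 0.6200, i.e. c ≥ e/0.6200.
c_min = 0.229/0.6200 = 0.3694.

0.369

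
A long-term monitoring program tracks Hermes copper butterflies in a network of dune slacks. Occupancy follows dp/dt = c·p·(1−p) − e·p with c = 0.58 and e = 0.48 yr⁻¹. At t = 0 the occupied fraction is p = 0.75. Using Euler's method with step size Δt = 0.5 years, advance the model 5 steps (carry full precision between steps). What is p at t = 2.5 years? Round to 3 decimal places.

0.406

Update rule: p ← p + [c·p·(1−p) − e·p]·Δt with Δt = 0.5.
  1  |  dp/dt·Δt = -0.125625  |  p_1 = 0.624375
  2  |  dp/dt·Δt = -0.081836  |  p_2 = 0.542539
  3  |  dp/dt·Δt = -0.058234  |  p_3 = 0.484305
  4  |  dp/dt·Δt = -0.043805  |  p_4 = 0.440500
  5  |  dp/dt·Δt = -0.034247  |  p_5 = 0.406254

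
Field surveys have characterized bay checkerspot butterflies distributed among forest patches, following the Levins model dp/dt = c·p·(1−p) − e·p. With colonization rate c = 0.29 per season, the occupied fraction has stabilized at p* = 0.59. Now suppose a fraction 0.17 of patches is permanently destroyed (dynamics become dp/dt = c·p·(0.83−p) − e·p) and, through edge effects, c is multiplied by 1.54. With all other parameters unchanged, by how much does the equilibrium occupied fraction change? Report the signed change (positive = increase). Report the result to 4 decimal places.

-0.0262

Balance c(1−p*) = e gives e = 0.29×(1 − 0.59000) = 0.11890.
New p* = 0.83 − e/c = 0.83 − 0.11890/0.44660 = 0.56377.
Δp* = 0.56377 − 0.59000 = -0.02623.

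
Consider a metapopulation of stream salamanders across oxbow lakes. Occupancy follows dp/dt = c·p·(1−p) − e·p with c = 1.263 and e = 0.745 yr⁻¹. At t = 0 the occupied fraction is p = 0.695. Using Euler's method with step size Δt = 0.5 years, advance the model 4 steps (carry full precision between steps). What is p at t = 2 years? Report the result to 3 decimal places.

0.458

Update rule: p ← p + [c·p·(1−p) − e·p]·Δt with Δt = 0.5.
step 1: Δp = -0.12503, p = 0.56997
step 2: Δp = -0.05753, p = 0.51244
step 3: Δp = -0.03311, p = 0.47933
step 4: Δp = -0.02095, p = 0.45839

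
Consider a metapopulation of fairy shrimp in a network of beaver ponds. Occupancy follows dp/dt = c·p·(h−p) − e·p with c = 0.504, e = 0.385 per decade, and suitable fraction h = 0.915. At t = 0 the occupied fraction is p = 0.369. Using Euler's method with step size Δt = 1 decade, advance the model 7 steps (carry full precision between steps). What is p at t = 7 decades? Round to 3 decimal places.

Update rule: p ← p + [c·p·(h−p) − e·p]·Δt with Δt = 1.
step 1: Δp = -0.04052, p = 0.32848
step 2: Δp = -0.02936, p = 0.29911
step 3: Δp = -0.02231, p = 0.27680
step 4: Δp = -0.01753, p = 0.25927
step 5: Δp = -0.01413, p = 0.24513
step 6: Δp = -0.01162, p = 0.23352
step 7: Δp = -0.00970, p = 0.22382

0.224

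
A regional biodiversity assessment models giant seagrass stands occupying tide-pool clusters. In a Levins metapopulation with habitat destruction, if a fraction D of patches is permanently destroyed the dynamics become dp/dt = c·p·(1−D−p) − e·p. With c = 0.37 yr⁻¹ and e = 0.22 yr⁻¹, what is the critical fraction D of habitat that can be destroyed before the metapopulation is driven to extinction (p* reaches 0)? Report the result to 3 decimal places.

0.405

The nontrivial equilibrium is p* = (1−D) − e/c; extinction occurs when this hits zero.
So D_crit = 1 − e/c = 1 − 0.22/0.37 = 1 − 0.5946 = 0.4054.
Note this equals the original equilibrium occupancy — the Levins extinction-debt result.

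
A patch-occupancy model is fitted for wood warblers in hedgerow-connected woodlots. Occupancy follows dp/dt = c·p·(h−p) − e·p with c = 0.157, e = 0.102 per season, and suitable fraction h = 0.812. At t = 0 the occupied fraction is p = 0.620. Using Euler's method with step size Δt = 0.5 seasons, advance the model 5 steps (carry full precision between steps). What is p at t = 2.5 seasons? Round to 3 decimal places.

Update rule: p ← p + [c·p·(h−p) − e·p]·Δt with Δt = 0.5.
t = 0.5: p = 0.62000 + (-0.02228) = 0.59772
t = 1: p = 0.59772 + (-0.02043) = 0.57729
t = 1.5: p = 0.57729 + (-0.01881) = 0.55849
t = 2: p = 0.55849 + (-0.01737) = 0.54112
t = 2.5: p = 0.54112 + (-0.01609) = 0.52503

0.525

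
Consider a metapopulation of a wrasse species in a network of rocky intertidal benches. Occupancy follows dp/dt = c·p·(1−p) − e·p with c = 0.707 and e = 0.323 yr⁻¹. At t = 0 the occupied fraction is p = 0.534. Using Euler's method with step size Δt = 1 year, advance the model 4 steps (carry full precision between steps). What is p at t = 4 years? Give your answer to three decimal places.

Update rule: p ← p + [c·p·(1−p) − e·p]·Δt with Δt = 1.
  1  |  dp/dt·Δt = +0.003451  |  p_1 = 0.537451
  2  |  dp/dt·Δt = +0.002162  |  p_2 = 0.539613
  3  |  dp/dt·Δt = +0.001346  |  p_3 = 0.540958
  4  |  dp/dt·Δt = +0.000834  |  p_4 = 0.541793

0.542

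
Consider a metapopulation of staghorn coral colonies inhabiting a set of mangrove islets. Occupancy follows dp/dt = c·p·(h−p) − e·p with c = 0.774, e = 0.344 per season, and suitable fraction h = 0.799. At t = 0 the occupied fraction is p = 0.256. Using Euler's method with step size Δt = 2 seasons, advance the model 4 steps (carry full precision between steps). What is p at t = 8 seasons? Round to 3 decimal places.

0.347

Update rule: p ← p + [c·p·(h−p) − e·p]·Δt with Δt = 2.
  1  |  dp/dt·Δt = +0.039056  |  p_1 = 0.295056
  2  |  dp/dt·Δt = +0.027176  |  p_2 = 0.322232
  3  |  dp/dt·Δt = +0.016123  |  p_3 = 0.338356
  4  |  dp/dt·Δt = +0.008485  |  p_4 = 0.346841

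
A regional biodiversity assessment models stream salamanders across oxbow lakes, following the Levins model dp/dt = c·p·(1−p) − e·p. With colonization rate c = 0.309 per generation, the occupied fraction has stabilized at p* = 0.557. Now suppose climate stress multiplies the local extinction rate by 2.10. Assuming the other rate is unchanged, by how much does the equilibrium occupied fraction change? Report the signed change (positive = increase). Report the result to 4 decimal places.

-0.4873

Balance c(1−p*) = e gives e = 0.309×(1 − 0.55700) = 0.13689.
New p* = 1 − e/c = 1 − 0.28747/0.30900 = 0.06968.
Δp* = 0.06968 − 0.55700 = -0.48732.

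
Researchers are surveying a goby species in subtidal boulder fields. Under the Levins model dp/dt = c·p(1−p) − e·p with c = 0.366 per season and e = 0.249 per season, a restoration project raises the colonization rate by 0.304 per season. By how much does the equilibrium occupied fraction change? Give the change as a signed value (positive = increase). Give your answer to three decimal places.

Before: p* = 1 − 0.249/0.366 = 0.3197.
After the change, c = 0.67, e = 0.249, so p* = 1 − 0.249/0.67 = 0.6284.
Δp* = 0.6284 − 0.3197 = +0.3087.

0.309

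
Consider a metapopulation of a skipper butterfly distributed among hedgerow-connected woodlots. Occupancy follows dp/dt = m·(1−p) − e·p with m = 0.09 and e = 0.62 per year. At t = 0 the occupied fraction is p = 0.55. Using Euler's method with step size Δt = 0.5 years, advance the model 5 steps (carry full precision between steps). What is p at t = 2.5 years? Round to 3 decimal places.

Update rule: p ← p + [m·(1−p) − e·p]·Δt with Δt = 0.5.
p: 0.55000 → 0.39975  (Δp = -0.15025)
p: 0.39975 → 0.30284  (Δp = -0.09691)
p: 0.30284 → 0.24033  (Δp = -0.06251)
p: 0.24033 → 0.20001  (Δp = -0.04032)
p: 0.20001 → 0.17401  (Δp = -0.02600)

0.174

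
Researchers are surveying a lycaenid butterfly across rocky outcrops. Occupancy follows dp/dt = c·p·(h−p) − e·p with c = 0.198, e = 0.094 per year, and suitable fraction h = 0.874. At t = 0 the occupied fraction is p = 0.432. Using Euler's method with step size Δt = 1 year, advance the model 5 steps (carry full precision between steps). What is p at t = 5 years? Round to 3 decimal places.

Update rule: p ← p + [c·p·(h−p) − e·p]·Δt with Δt = 1.
  1  |  dp/dt·Δt = -0.002801  |  p_1 = 0.429199
  2  |  dp/dt·Δt = -0.002545  |  p_2 = 0.426654
  3  |  dp/dt·Δt = -0.002315  |  p_3 = 0.424339
  4  |  dp/dt·Δt = -0.002108  |  p_4 = 0.422231
  5  |  dp/dt·Δt = -0.001921  |  p_5 = 0.420310

0.420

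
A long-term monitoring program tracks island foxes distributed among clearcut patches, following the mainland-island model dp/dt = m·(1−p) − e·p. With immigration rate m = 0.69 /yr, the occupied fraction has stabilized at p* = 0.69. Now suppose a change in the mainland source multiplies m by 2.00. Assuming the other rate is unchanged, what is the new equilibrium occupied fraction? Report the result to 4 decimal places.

0.8166

Balance m(1−p*) = e·p* gives e = m(1−p*)/p* = 0.69×0.31000/0.69000 = 0.31000.
New p* = m/(m+e) = 1.38000/(1.38000+0.31000) = 0.81657.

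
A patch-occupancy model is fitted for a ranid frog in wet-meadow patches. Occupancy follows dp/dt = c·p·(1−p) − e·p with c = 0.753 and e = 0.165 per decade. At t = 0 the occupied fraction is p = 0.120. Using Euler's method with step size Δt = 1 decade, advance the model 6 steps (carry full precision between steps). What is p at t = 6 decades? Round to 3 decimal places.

0.672

Update rule: p ← p + [c·p·(1−p) − e·p]·Δt with Δt = 1.
p: 0.12000 → 0.17972  (Δp = +0.05972)
p: 0.17972 → 0.26107  (Δp = +0.08135)
p: 0.26107 → 0.36326  (Δp = +0.10219)
p: 0.36326 → 0.47749  (Δp = +0.11423)
p: 0.47749 → 0.58657  (Δp = +0.10908)
p: 0.58657 → 0.67239  (Δp = +0.08582)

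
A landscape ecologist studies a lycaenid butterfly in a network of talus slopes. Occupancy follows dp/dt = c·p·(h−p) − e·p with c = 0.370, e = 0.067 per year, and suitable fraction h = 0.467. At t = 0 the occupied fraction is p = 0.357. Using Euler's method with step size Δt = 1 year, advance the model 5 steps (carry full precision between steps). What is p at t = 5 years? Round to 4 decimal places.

0.3221

Update rule: p ← p + [c·p·(h−p) − e·p]·Δt with Δt = 1.
step 1: Δp = -0.00939, p = 0.34761
step 2: Δp = -0.00793, p = 0.33968
step 3: Δp = -0.00676, p = 0.33292
step 4: Δp = -0.00579, p = 0.32713
step 5: Δp = -0.00499, p = 0.32214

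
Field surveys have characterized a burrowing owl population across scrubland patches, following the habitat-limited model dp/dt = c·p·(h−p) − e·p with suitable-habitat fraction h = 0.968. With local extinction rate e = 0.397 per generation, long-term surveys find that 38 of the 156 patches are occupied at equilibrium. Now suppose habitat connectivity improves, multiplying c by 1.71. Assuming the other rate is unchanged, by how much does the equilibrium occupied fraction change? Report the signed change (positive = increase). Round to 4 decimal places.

0.3008

Observed p* = 38/156 = 0.24359.
Balance c(h−p*) = e gives c = e/(0.968 − 0.24359) = 0.397/0.72441 = 0.54803.
New p* = 0.968 − e/c = 0.968 − 0.39700/0.93713 = 0.54437.
Δp* = 0.54437 − 0.24359 = +0.30078.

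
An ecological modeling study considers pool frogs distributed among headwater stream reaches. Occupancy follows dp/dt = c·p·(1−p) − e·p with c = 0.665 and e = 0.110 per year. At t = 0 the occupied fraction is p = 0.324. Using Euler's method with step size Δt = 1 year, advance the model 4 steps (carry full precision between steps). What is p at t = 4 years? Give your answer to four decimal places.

0.7324

Update rule: p ← p + [c·p·(1−p) − e·p]·Δt with Δt = 1.
  1  |  dp/dt·Δt = +0.110011  |  p_1 = 0.434011
  2  |  dp/dt·Δt = +0.115613  |  p_2 = 0.549624
  3  |  dp/dt·Δt = +0.104154  |  p_3 = 0.653778
  4  |  dp/dt·Δt = +0.078609  |  p_4 = 0.732387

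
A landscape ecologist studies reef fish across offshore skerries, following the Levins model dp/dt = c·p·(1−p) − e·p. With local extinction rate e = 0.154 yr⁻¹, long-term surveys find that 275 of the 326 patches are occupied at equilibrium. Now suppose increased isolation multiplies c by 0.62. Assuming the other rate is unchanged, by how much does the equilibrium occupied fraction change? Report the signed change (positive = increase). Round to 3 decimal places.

-0.096

Observed p* = 275/326 = 0.84356.
Balance c(1−p*) = e gives c = e/(1 − 0.84356) = 0.154/0.15644 = 0.98440.
New p* = 1 − e/c = 1 − 0.15400/0.61033 = 0.74768.
Δp* = 0.74768 − 0.84356 = -0.09588.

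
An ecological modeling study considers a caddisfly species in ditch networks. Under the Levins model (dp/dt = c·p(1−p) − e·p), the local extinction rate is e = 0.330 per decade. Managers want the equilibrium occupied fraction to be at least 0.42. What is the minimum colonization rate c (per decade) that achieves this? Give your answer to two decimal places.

p* = 1 − e/c ≥ 0.42 requires e/c ≤ 0.5800, i.e. c ≥ e/0.5800.
c_min = 0.330/0.5800 = 0.5690.

0.57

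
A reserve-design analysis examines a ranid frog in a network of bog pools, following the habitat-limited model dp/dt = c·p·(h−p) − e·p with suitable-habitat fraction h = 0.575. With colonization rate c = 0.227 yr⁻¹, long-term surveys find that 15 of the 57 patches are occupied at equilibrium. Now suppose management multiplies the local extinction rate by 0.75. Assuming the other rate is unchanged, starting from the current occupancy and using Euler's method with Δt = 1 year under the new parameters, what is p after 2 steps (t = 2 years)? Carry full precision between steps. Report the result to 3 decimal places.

Observed p* = 15/57 = 0.26316.
Balance c(h−p*) = e gives e = 0.227×(0.575 − 0.26316) = 0.07079.
Starting from p₀ = 0.26316; update p ← p + (dp/dt)·Δt with the new parameters.
p: 0.26316 → 0.26782  (Δp = +0.00466)
p: 0.26782 → 0.27227  (Δp = +0.00446)

0.272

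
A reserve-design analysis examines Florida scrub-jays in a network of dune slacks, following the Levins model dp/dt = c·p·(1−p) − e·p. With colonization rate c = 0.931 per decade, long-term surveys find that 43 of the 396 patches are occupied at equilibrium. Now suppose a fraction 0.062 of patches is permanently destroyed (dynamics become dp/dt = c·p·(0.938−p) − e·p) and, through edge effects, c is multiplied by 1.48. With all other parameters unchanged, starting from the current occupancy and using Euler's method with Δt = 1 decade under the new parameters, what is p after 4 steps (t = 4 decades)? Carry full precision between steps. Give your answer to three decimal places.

0.254

Observed p* = 43/396 = 0.10859.
Balance c(1−p*) = e gives e = 0.931×(1 − 0.10859) = 0.82991.
Starting from p₀ = 0.10859; update p ← p + (dp/dt)·Δt with the new parameters.
step 1: Δp = +0.03398, p = 0.14257
step 2: Δp = +0.03794, p = 0.18050
step 3: Δp = +0.03860, p = 0.21910
step 4: Δp = +0.03520, p = 0.25430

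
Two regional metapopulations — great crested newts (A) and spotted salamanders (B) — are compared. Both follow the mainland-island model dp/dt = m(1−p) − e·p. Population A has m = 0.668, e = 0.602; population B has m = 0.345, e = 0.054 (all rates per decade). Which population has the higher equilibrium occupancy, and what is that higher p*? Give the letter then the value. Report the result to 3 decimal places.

A: p*_A = m/(m+e) = 0.668/1.2700 = 0.5260.
B: p*_B = 0.345/0.3990 = 0.8647.
B is higher at 0.8647.

B, 0.865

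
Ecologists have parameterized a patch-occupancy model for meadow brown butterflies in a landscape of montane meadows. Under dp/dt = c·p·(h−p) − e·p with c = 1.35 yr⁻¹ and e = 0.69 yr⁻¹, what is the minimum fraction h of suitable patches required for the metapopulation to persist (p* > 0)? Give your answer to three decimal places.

p* = h − e/c is positive only when h > e/c.
h_min = e/c = 0.69/1.35 = 0.5111.

0.511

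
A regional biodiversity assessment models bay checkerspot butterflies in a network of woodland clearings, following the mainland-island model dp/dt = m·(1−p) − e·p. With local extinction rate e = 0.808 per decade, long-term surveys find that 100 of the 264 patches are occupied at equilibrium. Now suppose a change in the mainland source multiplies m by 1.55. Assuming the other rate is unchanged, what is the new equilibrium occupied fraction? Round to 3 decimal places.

Observed p* = 100/264 = 0.37879.
Balance m(1−p*) = e·p* gives m = e·p*/(1−p*) = 0.808×0.37879/0.62121 = 0.49269.
New p* = m/(m+e) = 0.76367/(0.76367+0.80800) = 0.48590.

0.486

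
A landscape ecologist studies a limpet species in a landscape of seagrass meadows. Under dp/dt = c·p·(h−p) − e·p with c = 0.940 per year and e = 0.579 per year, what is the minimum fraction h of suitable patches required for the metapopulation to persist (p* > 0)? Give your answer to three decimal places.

0.616

p* = h − e/c is positive only when h > e/c.
h_min = e/c = 0.579/0.940 = 0.6160.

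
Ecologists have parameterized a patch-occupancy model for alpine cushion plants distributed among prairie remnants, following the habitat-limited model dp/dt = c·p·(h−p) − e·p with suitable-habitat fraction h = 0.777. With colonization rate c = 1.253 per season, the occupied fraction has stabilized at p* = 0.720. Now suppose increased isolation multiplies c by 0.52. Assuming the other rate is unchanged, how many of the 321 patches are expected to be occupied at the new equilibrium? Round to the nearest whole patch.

Balance c(h−p*) = e gives e = 1.253×(0.777 − 0.72000) = 0.07142.
New p* = 0.777 − e/c = 0.777 − 0.07142/0.65156 = 0.66739.
Expected occupied = 321 × 0.66739 = 214.23 ≈ 214.

214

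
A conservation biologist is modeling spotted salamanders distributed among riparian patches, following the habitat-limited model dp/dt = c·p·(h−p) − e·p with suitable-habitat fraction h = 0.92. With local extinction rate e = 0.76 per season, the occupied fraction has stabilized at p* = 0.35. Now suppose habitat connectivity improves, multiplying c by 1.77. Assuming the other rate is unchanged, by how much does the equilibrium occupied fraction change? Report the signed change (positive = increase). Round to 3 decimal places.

Balance c(h−p*) = e gives c = e/(0.92 − 0.35000) = 0.76/0.57000 = 1.33333.
New p* = 0.92 − e/c = 0.92 − 0.76000/2.35999 = 0.59796.
Δp* = 0.59796 − 0.35000 = +0.24796.

0.248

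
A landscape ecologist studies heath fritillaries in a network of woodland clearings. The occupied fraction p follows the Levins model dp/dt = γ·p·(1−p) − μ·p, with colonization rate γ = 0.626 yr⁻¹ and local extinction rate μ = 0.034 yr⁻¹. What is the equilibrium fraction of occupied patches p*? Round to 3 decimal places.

0.946

Setting dp/dt = 0 and dividing through by p* gives γ·(1−p*) = μ.
So p* = 1 − μ/γ = 1 − 0.034/0.626 = 1 − 0.0543 = 0.9457.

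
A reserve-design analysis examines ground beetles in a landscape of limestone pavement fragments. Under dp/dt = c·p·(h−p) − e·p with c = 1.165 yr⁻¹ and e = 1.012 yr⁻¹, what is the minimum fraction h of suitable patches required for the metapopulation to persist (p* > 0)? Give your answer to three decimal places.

0.869

p* = h − e/c is positive only when h > e/c.
h_min = e/c = 1.012/1.165 = 0.8687.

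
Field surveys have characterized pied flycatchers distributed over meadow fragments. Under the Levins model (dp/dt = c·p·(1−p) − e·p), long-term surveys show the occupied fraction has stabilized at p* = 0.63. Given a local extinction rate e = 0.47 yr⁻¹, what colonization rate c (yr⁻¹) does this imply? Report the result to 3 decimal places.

1.270

At equilibrium c(1−p*) = e, so c = e/(1−p*).
c = 0.47/(1 − 0.63) = 0.47/0.3700 = 1.2703.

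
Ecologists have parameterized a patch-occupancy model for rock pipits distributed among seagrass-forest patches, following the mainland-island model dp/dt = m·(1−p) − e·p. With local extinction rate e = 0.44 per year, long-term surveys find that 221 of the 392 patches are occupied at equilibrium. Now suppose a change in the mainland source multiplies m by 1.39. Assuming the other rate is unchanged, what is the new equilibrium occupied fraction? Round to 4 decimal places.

Observed p* = 221/392 = 0.56378.
Balance m(1−p*) = e·p* gives m = e·p*/(1−p*) = 0.44×0.56378/0.43622 = 0.56867.
New p* = m/(m+e) = 0.79045/(0.79045+0.44000) = 0.64241.

0.6424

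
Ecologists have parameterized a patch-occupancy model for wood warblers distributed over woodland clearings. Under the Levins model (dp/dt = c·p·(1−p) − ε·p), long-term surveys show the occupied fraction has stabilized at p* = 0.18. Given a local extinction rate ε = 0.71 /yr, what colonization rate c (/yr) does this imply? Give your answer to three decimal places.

0.866

At equilibrium c(1−p*) = ε, so c = ε/(1−p*).
c = 0.71/(1 − 0.18) = 0.71/0.8200 = 0.8659.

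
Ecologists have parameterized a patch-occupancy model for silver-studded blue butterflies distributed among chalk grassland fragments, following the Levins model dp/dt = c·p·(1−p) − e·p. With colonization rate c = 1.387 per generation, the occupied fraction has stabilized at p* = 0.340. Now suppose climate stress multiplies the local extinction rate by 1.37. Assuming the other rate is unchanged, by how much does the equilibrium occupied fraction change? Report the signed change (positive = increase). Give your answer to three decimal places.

-0.244

Balance c(1−p*) = e gives e = 1.387×(1 − 0.34000) = 0.91542.
New p* = 1 − e/c = 1 − 1.25413/1.38700 = 0.09580.
Δp* = 0.09580 − 0.34000 = -0.24420.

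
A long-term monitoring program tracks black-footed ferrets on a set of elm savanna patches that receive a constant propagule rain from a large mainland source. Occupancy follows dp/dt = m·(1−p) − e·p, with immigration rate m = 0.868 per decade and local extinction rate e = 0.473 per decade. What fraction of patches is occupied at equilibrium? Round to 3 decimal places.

0.647

At equilibrium the propagule rain into empty patches balances local extinction: m(1−p*) = e·p*.
p* = m/(m+e) = 0.868/(0.868+0.473) = 0.868/1.3410 = 0.6473.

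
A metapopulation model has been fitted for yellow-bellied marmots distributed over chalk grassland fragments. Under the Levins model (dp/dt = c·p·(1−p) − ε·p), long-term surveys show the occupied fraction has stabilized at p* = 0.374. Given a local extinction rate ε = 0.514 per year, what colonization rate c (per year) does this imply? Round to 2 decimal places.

At equilibrium c(1−p*) = ε, so c = ε/(1−p*).
c = 0.514/(1 − 0.374) = 0.514/0.6260 = 0.8211.

0.82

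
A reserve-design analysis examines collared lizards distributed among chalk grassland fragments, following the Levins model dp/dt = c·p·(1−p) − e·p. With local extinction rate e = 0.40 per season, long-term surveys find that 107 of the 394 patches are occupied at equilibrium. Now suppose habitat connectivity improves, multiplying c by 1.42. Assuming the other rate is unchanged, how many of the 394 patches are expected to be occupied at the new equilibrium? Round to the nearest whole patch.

Observed p* = 107/394 = 0.27157.
Balance c(1−p*) = e gives c = e/(1 − 0.27157) = 0.40/0.72843 = 0.54913.
New p* = 1 − e/c = 1 − 0.40000/0.77976 = 0.48702.
Expected occupied = 394 × 0.48702 = 191.89 ≈ 192.

192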